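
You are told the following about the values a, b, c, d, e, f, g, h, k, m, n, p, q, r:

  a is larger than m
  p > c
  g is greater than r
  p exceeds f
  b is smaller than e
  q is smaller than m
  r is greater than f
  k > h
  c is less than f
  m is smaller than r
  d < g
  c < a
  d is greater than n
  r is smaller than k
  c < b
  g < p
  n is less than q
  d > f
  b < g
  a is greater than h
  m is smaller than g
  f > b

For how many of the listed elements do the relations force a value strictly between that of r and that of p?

1

The relations place r below p. An element lies strictly between them when it is forced above r and also forced below p.
Above r: {k, g}. Below p: {c, n, q, b, m, f, d, g}.
Intersection: {g} — 1.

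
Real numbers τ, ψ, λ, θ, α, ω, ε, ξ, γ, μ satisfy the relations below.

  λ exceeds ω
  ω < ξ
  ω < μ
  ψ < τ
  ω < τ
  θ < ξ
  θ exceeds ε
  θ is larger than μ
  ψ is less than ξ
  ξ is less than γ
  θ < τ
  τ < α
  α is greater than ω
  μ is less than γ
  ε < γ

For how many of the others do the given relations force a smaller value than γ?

Directly below γ: μ, ε, ξ.
One step further: ω, ψ, θ (6 so far).
No other element is forced below γ by the given relations, so the count is 6.

6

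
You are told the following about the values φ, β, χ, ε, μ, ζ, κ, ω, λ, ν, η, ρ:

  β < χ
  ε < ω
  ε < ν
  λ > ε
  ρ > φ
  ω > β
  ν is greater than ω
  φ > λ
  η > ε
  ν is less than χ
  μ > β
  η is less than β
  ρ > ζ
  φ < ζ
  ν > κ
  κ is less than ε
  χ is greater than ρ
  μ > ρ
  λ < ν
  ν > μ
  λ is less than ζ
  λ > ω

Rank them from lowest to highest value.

Each adjacent pair is fixed by a given relation: κ < ε; ε < η; η < β; β < ω; ω < λ; λ < φ; φ < ζ; ζ < ρ; ρ < μ; μ < ν; ν < χ. Chaining them end to end gives the full order.

κ < ε < η < β < ω < λ < φ < ζ < ρ < μ < ν < χ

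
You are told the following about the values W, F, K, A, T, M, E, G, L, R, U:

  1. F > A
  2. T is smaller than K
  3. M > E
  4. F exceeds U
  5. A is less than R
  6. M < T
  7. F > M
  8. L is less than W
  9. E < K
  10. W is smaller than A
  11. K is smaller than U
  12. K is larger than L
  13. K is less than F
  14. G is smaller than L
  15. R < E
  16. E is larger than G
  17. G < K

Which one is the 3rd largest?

Piecing the relations together gives one ordering: G < L < W < A < R < E < M < T < K < U < F.
Counting 3 from the largest end gives K.

K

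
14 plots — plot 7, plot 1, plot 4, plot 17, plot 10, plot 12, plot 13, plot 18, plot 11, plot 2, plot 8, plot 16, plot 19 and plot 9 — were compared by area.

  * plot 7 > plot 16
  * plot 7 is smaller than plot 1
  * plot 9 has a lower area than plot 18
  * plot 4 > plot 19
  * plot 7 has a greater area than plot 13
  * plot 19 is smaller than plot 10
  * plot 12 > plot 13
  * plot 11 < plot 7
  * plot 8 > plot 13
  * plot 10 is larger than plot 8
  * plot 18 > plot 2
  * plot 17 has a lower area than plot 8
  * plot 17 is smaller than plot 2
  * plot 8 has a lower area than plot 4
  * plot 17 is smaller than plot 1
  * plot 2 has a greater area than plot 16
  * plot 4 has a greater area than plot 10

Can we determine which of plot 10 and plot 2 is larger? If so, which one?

Following every chain through plot 2: above plot 2 we get plot 18; below plot 2 we get plot 17, plot 16.
plot 10 is not reached, and no chain runs the other way from plot 10 to plot 2.
So the given relations leave the order of plot 2 and plot 10 undetermined.

undetermined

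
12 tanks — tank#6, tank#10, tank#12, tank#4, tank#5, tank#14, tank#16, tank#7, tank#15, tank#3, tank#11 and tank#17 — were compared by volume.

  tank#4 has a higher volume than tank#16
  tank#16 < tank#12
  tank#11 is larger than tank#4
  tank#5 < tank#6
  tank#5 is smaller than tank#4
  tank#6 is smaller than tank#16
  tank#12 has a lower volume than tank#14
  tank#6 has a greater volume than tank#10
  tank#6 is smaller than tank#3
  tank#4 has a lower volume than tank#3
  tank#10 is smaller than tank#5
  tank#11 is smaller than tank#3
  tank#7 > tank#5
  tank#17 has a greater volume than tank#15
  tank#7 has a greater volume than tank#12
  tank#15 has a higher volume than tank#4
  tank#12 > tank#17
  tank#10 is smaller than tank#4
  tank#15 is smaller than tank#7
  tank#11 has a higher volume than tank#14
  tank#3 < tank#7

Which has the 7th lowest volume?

Chaining the given pairs: tank#10 < tank#5 < tank#6 < tank#16 < tank#4 < tank#15 < tank#17 < tank#12 < tank#14 < tank#11 < tank#3 < tank#7.
The 7th smallest is tank#17.

tank#17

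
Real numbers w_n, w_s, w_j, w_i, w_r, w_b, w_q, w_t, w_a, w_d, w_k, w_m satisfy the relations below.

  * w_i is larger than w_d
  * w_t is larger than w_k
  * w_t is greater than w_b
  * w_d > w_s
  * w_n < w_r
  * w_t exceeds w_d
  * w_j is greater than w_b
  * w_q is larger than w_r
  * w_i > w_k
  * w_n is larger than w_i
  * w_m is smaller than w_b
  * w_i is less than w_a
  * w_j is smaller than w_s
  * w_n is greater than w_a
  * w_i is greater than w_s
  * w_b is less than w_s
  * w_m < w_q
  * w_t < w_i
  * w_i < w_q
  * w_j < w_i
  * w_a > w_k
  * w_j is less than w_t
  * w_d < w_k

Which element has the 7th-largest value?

w_k

The consecutive relations fix a unique order: w_m < w_b < w_j < w_s < w_d < w_k < w_t < w_i < w_a < w_n < w_r < w_q.
Counting 7 from the largest end gives w_k.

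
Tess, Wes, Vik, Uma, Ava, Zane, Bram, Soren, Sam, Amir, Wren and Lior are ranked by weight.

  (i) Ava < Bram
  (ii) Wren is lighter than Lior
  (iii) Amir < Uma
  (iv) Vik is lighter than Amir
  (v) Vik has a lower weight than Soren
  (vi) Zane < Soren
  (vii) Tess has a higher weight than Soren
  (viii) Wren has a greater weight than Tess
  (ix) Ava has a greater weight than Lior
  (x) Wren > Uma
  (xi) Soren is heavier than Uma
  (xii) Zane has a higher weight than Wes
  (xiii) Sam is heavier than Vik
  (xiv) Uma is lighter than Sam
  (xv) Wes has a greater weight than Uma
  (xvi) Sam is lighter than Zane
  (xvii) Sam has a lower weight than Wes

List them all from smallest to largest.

Nothing is placed below Vik, so it is least; from there Vik < Amir; Amir < Uma; Uma < Sam; Sam < Wes; Wes < Zane; Zane < Soren; Soren < Tess; Tess < Wren; Wren < Lior; Lior < Ava; Ava < Bram, each given directly.

Vik < Amir < Uma < Sam < Wes < Zane < Soren < Tess < Wren < Lior < Ava < Bram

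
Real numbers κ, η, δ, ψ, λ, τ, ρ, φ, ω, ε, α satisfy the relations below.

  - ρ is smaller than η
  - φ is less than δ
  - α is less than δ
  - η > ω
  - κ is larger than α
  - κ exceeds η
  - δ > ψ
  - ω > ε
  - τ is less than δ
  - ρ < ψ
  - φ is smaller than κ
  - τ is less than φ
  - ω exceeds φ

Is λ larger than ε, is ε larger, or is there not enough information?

Following every chain through ε: above ε we get ω, η, κ.
λ is not reached, and no chain runs the other way from λ to ε.
So the given relations leave the order of ε and λ undetermined.

undetermined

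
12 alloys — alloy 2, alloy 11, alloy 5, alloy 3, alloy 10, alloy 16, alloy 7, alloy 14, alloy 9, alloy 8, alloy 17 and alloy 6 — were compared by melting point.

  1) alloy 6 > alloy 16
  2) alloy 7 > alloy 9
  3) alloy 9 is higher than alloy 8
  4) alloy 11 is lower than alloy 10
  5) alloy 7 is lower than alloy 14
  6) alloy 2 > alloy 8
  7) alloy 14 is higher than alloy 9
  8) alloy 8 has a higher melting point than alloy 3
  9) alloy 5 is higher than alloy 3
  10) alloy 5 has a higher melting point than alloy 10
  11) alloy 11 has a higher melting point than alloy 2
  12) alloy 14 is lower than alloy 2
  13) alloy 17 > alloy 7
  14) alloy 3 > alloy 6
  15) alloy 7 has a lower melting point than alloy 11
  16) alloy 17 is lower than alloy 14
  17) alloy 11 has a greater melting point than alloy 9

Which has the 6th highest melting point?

Chaining the given pairs: alloy 16 < alloy 6 < alloy 3 < alloy 8 < alloy 9 < alloy 7 < alloy 17 < alloy 14 < alloy 2 < alloy 11 < alloy 10 < alloy 5.
The 6th largest is alloy 17.

alloy 17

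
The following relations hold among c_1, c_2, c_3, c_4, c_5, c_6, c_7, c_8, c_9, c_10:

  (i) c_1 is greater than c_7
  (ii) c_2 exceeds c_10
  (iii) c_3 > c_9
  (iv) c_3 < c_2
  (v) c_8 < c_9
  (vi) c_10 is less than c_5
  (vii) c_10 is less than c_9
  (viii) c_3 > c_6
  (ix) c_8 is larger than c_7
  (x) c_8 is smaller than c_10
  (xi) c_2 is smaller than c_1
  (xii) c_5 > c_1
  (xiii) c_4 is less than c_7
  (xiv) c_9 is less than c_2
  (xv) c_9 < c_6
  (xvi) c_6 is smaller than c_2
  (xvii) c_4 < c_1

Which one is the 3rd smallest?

Piecing the relations together gives one ordering: c_4 < c_7 < c_8 < c_10 < c_9 < c_6 < c_3 < c_2 < c_1 < c_5.
Counting 3 from the smallest end gives c_8.

c_8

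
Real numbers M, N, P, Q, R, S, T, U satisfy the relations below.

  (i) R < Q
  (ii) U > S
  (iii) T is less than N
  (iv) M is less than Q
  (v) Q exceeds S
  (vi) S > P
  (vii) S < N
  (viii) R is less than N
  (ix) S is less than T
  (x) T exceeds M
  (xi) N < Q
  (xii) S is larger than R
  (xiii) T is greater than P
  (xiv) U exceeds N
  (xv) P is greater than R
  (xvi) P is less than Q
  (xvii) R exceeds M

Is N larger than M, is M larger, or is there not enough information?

M < R and R < P give M < P.
With P < S: M < R < P < S.
Then S < T extends the chain to T.
Then T < N extends the chain to N.
So N is larger.

N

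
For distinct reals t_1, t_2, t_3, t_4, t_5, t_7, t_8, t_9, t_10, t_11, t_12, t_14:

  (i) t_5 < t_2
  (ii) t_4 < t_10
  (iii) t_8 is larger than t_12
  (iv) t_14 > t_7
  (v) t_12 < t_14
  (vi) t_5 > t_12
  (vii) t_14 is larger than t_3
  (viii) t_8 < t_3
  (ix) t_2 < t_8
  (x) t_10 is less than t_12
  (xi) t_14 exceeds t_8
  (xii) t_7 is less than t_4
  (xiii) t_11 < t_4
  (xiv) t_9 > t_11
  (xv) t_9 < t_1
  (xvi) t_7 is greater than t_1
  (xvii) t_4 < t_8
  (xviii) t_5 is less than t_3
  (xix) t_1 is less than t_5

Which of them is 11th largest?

The consecutive relations fix a unique order: t_11 < t_9 < t_1 < t_7 < t_4 < t_10 < t_12 < t_5 < t_2 < t_8 < t_3 < t_14.
The 11th largest is t_9.

t_9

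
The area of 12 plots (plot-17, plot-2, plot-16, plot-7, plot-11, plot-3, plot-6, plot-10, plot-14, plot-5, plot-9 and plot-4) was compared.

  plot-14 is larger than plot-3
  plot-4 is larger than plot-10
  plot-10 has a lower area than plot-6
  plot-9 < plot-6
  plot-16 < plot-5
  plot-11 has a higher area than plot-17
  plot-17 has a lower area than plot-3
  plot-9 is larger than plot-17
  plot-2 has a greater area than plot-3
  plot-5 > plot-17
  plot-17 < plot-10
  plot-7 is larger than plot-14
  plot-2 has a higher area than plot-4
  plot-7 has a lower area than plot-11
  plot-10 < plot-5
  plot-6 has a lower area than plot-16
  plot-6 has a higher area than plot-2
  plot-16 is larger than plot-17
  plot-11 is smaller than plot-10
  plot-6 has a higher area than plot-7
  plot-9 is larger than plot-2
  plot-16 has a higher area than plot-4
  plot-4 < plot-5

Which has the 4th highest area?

plot-9

The consecutive relations fix a unique order: plot-17 < plot-3 < plot-14 < plot-7 < plot-11 < plot-10 < plot-4 < plot-2 < plot-9 < plot-6 < plot-16 < plot-5.
Counting 4 from the largest end gives plot-9.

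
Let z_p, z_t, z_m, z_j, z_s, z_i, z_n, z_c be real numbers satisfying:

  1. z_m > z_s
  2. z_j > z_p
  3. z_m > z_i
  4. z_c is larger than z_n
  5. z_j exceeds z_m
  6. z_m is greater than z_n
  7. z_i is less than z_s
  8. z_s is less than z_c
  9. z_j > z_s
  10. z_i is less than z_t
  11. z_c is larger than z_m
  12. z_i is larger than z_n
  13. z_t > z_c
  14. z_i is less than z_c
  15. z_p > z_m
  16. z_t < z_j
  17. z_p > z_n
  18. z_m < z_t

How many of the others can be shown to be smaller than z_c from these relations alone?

4

The elements the relations force below z_c are z_n, z_i, z_s, z_m — no chain reaches any other.
That is 4.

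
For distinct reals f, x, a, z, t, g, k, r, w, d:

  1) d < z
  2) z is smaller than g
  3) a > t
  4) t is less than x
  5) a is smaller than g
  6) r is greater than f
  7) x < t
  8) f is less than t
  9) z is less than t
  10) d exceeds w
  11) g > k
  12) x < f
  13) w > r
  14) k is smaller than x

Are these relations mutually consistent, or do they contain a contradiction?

inconsistent

Chaining the given relations yields x < f < r < w < d < z < t, so x < t. But one relation states t < x. These cannot both hold.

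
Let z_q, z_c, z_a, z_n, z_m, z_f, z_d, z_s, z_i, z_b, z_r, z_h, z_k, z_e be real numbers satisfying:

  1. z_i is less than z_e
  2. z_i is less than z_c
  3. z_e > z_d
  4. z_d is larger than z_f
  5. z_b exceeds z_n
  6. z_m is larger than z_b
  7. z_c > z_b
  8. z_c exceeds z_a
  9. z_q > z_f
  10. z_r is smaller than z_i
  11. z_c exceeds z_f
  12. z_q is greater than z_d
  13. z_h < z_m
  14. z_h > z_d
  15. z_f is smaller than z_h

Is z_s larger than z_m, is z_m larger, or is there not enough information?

undetermined

Following every chain through z_s: nothing is chained to z_s.
z_m is not reached, and no chain runs the other way from z_m to z_s.
So the given relations leave the order of z_s and z_m undetermined.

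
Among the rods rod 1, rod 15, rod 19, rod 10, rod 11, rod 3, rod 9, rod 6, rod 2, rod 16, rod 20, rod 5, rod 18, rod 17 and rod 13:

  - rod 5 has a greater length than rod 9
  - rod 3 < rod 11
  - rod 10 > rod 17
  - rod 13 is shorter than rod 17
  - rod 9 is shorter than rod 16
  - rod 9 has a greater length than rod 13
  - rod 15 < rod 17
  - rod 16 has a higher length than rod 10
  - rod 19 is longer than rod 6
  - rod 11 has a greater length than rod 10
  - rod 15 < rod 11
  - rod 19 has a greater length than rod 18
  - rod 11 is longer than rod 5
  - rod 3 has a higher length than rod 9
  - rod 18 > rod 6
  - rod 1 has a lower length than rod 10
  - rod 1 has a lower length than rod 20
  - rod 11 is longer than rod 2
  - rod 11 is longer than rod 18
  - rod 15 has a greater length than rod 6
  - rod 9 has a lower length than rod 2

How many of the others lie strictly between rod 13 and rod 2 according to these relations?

1

The relations place rod 13 below rod 2. An element lies strictly between them when it is forced above rod 13 and also forced below rod 2.
Above rod 13: {rod 17, rod 9, rod 10, rod 16, rod 5, rod 3, rod 11}. Below rod 2: {rod 9}.
Intersection: {rod 9} — 1.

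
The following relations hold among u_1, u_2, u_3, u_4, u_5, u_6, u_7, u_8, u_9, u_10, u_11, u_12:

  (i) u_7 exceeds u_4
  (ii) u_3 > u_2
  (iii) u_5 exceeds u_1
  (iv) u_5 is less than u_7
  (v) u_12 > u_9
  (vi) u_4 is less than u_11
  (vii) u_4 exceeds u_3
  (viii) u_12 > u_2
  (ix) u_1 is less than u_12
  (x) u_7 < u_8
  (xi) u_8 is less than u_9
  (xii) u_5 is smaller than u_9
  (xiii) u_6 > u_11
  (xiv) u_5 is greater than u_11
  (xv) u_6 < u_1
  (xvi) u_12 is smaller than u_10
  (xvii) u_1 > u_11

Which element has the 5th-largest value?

u_7

The consecutive relations fix a unique order: u_2 < u_3 < u_4 < u_11 < u_6 < u_1 < u_5 < u_7 < u_8 < u_9 < u_12 < u_10.
The 5th largest is u_7.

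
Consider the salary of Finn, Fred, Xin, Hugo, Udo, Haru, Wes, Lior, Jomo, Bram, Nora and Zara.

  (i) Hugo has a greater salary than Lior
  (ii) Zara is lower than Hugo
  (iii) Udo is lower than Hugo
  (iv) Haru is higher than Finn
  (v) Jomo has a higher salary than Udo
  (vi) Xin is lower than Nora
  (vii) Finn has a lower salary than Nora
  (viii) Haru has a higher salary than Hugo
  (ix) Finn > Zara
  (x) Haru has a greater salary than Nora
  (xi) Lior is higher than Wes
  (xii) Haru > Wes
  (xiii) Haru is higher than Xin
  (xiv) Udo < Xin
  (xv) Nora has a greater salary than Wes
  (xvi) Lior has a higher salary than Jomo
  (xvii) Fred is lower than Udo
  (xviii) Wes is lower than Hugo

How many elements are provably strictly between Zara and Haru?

Chaining upward from Zara reaches: Finn, Hugo, Nora.
Chaining downward from Haru reaches: Fred, Udo, Wes, Jomo, Lior, Finn, Hugo, Xin, Nora.
Strictly between Zara and Haru are those in both lists: Finn, Hugo, Nora — 3 elements.

3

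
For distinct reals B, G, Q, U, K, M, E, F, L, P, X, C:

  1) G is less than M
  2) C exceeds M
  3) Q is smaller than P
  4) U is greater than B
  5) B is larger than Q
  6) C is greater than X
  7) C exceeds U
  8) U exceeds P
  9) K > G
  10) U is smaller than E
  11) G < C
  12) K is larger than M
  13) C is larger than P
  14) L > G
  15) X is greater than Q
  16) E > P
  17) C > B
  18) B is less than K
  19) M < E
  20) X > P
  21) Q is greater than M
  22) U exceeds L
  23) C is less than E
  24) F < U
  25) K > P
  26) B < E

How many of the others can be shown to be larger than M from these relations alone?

8

The elements the relations force above M are Q, B, P, X, U, K, C, E — no chain reaches any other.
That is 8.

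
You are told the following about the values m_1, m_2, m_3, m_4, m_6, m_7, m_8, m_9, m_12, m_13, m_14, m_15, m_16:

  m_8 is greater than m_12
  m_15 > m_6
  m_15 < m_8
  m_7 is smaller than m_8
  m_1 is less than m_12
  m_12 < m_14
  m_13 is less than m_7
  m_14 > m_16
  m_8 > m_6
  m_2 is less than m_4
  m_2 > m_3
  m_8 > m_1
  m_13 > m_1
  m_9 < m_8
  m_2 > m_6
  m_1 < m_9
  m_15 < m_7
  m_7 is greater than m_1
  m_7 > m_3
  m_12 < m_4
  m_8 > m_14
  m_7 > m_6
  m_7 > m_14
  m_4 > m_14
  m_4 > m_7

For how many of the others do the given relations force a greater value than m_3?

4

The elements the relations force above m_3 are m_2, m_7, m_4, m_8 — no chain reaches any other.
That is 4.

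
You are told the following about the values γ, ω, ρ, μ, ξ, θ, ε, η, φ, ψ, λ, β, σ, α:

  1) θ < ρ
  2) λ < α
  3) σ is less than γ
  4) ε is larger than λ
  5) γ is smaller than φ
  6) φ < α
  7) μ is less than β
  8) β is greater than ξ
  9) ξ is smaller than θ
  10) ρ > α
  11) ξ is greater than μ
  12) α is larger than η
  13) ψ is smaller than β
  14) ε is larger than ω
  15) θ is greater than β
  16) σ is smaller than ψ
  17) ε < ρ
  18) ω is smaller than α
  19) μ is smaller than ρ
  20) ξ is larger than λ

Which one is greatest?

ρ

σ is not greatest since σ < γ; ω is not greatest since ω < α; γ is not greatest since γ < φ; λ is not greatest since λ < ε; ε is not greatest since ε < ρ; μ is not greatest since μ < ρ; ψ is not greatest since ψ < β; η is not greatest since η < α; φ is not greatest since φ < α; ξ is not greatest since ξ < β; β is not greatest since β < θ; α is not greatest since α < ρ; θ is not greatest since θ < ρ.
Only ρ has nothing above it, so ρ is the greatest.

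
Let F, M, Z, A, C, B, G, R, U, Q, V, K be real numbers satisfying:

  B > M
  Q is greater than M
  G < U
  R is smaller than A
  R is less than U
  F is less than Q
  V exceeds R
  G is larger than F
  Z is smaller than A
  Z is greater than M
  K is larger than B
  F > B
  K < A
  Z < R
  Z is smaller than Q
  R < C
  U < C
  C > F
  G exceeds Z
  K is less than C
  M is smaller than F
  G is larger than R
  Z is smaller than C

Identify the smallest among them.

M

Z is not least since M < Z; B is not least since M < B; K is not least since B < K; F is not least since B < F; R is not least since Z < R; Q is not least since F < Q; G is not least since R < G; U is not least since R < U; V is not least since R < V; A is not least since K < A; C is not least since F < C.
Only M has nothing below it, so M is the smallest.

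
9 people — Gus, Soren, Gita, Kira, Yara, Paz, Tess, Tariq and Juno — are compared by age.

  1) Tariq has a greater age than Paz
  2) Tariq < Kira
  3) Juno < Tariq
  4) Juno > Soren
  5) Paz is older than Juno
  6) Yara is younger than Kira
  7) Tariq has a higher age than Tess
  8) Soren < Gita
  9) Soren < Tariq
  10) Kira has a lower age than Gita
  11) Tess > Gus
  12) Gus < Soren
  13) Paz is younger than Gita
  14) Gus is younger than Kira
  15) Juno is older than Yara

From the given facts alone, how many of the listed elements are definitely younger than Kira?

7

From Kira the given relations immediately reach Yara, Gus, Tariq.
From those, Soren, Juno, Tess, Paz — 7 in total.
No other element is forced below Kira by the given relations, so the count is 7.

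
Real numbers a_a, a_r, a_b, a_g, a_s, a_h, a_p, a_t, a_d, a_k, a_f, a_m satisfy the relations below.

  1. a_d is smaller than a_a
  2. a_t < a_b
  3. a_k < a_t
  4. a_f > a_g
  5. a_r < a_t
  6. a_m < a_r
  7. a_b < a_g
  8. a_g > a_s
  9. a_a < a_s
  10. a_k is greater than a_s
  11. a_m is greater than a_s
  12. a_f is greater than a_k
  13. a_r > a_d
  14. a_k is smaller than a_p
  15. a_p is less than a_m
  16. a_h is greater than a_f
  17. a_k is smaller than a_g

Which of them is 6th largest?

a_r

Chaining the given pairs: a_d < a_a < a_s < a_k < a_p < a_m < a_r < a_t < a_b < a_g < a_f < a_h.
The 6th largest is a_r.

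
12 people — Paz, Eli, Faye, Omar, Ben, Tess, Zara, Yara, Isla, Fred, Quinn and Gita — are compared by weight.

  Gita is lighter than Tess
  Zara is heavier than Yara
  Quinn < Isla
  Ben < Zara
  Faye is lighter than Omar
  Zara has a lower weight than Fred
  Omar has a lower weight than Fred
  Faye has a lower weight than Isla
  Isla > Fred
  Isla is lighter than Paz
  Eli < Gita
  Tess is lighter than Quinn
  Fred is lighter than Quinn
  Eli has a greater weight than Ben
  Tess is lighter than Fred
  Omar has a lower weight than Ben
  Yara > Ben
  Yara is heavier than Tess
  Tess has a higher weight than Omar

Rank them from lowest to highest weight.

Faye < Omar < Ben < Eli < Gita < Tess < Yara < Zara < Fred < Quinn < Isla < Paz

Each adjacent pair is fixed by a given relation: Faye < Omar; Omar < Ben; Ben < Eli; Eli < Gita; Gita < Tess; Tess < Yara; Yara < Zara; Zara < Fred; Fred < Quinn; Quinn < Isla; Isla < Paz. Chaining them end to end gives the full order.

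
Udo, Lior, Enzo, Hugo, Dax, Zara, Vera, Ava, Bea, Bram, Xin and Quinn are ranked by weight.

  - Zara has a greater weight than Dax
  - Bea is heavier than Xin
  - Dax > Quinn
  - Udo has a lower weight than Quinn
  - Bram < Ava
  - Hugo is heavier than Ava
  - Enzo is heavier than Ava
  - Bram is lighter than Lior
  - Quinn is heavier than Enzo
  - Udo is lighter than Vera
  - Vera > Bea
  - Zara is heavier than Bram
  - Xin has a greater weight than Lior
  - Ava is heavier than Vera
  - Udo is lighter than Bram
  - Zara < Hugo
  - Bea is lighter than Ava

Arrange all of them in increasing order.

Udo < Bram < Lior < Xin < Bea < Vera < Ava < Enzo < Quinn < Dax < Zara < Hugo

Each adjacent pair is fixed by a given relation: Udo < Bram; Bram < Lior; Lior < Xin; Xin < Bea; Bea < Vera; Vera < Ava; Ava < Enzo; Enzo < Quinn; Quinn < Dax; Dax < Zara; Zara < Hugo. Chaining them end to end gives the full order.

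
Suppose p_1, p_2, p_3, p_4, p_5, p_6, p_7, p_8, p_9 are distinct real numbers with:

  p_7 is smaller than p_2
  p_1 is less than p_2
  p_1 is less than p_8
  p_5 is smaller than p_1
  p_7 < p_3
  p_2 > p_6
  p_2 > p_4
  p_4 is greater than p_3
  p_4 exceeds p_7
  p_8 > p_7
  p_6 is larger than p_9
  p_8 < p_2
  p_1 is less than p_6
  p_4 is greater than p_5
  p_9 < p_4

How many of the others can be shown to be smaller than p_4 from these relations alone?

The elements the relations force below p_4 are p_5, p_7, p_9, p_3 — no chain reaches any other.
That is 4.

4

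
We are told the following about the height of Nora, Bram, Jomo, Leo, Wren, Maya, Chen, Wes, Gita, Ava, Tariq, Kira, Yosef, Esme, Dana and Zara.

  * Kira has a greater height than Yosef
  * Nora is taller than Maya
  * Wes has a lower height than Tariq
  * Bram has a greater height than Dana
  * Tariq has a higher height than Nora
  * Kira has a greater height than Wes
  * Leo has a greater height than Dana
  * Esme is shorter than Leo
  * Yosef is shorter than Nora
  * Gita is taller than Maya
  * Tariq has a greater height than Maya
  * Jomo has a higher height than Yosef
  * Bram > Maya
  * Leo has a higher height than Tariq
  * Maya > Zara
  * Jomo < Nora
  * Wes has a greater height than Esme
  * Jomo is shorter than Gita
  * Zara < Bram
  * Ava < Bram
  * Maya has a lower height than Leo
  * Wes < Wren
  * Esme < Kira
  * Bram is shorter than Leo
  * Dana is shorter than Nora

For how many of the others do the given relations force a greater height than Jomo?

4

The elements the relations force above Jomo are Nora, Tariq, Gita, Leo — no chain reaches any other.
That is 4.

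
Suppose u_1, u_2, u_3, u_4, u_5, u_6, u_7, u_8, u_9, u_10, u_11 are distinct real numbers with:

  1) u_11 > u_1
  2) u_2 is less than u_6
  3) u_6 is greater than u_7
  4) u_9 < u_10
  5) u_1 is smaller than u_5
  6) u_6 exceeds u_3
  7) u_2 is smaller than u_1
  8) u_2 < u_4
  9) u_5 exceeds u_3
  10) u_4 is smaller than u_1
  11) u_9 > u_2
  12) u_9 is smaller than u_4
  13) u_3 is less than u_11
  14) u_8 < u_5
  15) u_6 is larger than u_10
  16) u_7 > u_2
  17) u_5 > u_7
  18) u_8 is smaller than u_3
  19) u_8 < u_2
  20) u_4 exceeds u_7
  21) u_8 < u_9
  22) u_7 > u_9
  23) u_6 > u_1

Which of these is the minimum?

u_8

u_2 is not least since u_8 < u_2; u_9 is not least since u_8 < u_9; u_3 is not least since u_8 < u_3; u_7 is not least since u_9 < u_7; u_4 is not least since u_9 < u_4; u_1 is not least since u_2 < u_1; u_11 is not least since u_3 < u_11; u_10 is not least since u_9 < u_10; u_6 is not least since u_7 < u_6; u_5 is not least since u_3 < u_5.
Only u_8 has nothing below it, so u_8 is the minimum.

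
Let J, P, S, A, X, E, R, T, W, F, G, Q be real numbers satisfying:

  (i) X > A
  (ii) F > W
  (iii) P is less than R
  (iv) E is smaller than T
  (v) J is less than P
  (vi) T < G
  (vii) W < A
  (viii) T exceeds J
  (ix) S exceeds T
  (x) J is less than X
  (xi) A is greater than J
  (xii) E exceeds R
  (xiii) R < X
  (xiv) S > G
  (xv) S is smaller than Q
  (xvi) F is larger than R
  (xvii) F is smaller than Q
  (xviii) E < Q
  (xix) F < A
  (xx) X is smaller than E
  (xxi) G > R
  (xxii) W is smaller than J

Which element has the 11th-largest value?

J

The consecutive relations fix a unique order: W < J < P < R < F < A < X < E < T < G < S < Q.
The 11th largest is J.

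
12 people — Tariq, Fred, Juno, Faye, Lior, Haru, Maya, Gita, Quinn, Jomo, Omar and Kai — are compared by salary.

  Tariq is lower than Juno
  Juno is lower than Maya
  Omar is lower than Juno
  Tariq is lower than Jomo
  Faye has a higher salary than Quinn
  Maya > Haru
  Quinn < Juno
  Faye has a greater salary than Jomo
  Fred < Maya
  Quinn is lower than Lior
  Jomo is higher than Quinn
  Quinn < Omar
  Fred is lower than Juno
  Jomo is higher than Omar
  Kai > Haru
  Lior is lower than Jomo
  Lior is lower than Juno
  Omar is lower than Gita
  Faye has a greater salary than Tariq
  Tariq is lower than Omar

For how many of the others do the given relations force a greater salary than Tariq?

6

Directly above Tariq: Omar, Jomo, Juno, Faye.
One step further: Gita, Maya (6 so far).
Nothing else is reachable above Tariq; 6 in all.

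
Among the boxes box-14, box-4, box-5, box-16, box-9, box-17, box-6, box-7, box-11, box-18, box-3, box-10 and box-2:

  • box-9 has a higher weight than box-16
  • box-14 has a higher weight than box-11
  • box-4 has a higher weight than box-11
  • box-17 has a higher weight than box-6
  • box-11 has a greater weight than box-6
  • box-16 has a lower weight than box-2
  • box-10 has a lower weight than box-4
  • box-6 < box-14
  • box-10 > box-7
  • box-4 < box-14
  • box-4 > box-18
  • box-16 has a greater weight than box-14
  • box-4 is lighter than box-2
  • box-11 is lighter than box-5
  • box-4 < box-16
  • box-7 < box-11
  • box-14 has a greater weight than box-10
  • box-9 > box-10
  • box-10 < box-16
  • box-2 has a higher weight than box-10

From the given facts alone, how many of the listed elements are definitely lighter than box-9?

8

From box-9 the given relations immediately reach box-10, box-16.
From those, box-7, box-4, box-14 — 5 in total.
From those, box-6, box-18, box-11 — 8 in total.
Nothing else is reachable below box-9; 8 in all.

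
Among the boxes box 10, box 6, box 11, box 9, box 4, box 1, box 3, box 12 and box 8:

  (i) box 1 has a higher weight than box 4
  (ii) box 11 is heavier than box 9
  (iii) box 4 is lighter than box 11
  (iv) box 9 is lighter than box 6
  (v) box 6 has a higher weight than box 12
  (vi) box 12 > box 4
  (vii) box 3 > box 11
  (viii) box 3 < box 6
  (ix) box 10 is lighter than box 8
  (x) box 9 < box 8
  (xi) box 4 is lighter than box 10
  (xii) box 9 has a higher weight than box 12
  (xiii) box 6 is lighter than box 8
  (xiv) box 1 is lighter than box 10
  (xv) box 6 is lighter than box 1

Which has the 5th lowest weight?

box 3

Piecing the relations together gives one ordering: box 4 < box 12 < box 9 < box 11 < box 3 < box 6 < box 1 < box 10 < box 8.
Counting 5 from the smallest end gives box 3.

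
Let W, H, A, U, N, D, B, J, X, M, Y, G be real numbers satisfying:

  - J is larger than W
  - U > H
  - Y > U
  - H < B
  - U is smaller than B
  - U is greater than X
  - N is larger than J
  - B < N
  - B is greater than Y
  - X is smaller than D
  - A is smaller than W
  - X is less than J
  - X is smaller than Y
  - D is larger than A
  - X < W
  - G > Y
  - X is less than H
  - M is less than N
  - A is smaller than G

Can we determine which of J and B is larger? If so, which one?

Following every chain through J: above J we get N; below J we get A, X, W.
B is not reached, and no chain runs the other way from B to J.
So the given relations leave the order of J and B undetermined.

undetermined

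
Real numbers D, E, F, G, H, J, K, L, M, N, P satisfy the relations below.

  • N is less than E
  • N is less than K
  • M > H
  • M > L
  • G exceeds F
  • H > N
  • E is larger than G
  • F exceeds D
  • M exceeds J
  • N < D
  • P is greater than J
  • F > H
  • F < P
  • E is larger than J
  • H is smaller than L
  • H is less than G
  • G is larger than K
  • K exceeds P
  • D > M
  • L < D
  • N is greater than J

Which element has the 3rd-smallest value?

Chaining the given pairs: J < N < H < L < M < D < F < P < K < G < E.
The 3rd smallest is H.

H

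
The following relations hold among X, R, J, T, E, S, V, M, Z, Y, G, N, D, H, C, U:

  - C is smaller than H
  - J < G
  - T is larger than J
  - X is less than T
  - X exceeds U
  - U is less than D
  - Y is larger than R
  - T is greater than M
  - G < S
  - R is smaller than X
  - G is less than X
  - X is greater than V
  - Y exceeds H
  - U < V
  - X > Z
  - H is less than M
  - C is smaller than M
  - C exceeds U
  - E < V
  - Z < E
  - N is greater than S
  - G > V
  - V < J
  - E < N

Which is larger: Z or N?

Z < E and E < V give Z < V.
Then V < J extends the chain to J.
Then J < G extends the chain to G.
Then G < S extends the chain to S.
Then S < N extends the chain to N.
So Z < N; N is the larger of the two.

N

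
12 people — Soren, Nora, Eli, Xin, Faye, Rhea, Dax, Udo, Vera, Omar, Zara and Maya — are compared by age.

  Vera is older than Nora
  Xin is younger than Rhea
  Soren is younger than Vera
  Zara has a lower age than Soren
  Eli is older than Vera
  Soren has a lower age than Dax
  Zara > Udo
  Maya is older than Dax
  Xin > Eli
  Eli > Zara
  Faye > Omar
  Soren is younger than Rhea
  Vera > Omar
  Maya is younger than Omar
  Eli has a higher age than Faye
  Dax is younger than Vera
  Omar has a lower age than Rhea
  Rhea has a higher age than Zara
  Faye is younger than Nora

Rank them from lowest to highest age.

The consecutive links are each given: Udo < Zara; Zara < Soren; Soren < Dax; Dax < Maya; Maya < Omar; Omar < Faye; Faye < Nora; Nora < Vera; Vera < Eli; Eli < Xin; Xin < Rhea.

Udo < Zara < Soren < Dax < Maya < Omar < Faye < Nora < Vera < Eli < Xin < Rhea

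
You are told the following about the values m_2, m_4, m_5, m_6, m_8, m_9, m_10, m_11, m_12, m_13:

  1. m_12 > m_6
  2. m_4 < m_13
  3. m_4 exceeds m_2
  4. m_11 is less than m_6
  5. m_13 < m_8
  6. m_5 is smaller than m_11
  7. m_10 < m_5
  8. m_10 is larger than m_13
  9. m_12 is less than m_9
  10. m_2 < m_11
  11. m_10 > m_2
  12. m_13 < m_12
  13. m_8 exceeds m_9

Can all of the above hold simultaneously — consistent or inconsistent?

Every relation is compatible with m_2 < m_4 < m_13 < m_10 < m_5 < m_11 < m_6 < m_12 < m_9 < m_8; the set is consistent.

consistent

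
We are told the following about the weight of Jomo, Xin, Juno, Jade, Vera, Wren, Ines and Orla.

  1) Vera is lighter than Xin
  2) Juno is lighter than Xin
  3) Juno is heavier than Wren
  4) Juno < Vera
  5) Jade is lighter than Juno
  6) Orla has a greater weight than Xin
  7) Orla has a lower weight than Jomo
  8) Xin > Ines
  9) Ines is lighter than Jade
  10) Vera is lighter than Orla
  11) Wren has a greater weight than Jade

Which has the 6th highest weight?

Wren

The consecutive relations fix a unique order: Ines < Jade < Wren < Juno < Vera < Xin < Orla < Jomo.
Counting 6 from the largest end gives Wren.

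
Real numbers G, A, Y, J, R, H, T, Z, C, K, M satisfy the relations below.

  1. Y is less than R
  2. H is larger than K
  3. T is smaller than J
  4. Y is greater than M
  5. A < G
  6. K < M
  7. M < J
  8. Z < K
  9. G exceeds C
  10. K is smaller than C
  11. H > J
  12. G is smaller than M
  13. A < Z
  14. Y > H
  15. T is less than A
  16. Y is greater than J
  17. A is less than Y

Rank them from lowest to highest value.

T < A < Z < K < C < G < M < J < H < Y < R

Nothing is placed below T, so it is least; from there T < A; A < Z; Z < K; K < C; C < G; G < M; M < J; J < H; H < Y; Y < R, each given directly.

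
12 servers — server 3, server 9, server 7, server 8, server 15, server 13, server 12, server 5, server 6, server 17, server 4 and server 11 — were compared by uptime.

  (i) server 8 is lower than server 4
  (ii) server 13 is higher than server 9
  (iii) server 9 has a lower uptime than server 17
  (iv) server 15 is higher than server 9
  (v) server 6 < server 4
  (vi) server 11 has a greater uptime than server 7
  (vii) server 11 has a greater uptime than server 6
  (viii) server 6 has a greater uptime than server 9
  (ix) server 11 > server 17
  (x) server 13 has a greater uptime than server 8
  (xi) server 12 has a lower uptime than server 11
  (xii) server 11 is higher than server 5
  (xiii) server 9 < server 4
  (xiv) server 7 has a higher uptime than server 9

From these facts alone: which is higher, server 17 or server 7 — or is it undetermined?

undetermined

Following every chain through server 17: above server 17 we get server 11; below server 17 we get server 9.
server 7 is not reached, and no chain runs the other way from server 7 to server 17.
So the given relations leave the order of server 17 and server 7 undetermined.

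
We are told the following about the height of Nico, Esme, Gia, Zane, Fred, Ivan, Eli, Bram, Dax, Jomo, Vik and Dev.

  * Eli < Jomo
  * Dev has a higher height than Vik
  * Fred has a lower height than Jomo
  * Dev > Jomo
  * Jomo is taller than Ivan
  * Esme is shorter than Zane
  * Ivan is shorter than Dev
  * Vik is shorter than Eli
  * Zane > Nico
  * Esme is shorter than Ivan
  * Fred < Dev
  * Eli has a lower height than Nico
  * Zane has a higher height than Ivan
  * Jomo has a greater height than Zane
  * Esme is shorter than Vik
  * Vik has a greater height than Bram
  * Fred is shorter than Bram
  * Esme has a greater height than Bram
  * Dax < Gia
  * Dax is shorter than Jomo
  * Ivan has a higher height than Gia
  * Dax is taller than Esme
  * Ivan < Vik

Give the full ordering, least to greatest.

Fred < Bram < Esme < Dax < Gia < Ivan < Vik < Eli < Nico < Zane < Jomo < Dev

Each adjacent pair is fixed by a given relation: Fred < Bram; Bram < Esme; Esme < Dax; Dax < Gia; Gia < Ivan; Ivan < Vik; Vik < Eli; Eli < Nico; Nico < Zane; Zane < Jomo; Jomo < Dev. Chaining them end to end gives the full order.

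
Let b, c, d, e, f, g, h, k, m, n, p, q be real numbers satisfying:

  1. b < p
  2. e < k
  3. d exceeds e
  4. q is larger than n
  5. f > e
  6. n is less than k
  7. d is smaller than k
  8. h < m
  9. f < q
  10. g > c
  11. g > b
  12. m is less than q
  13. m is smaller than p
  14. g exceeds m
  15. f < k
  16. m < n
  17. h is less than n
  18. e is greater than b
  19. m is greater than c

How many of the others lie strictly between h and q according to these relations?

Chaining upward from h reaches: m, n, g, k, p.
Chaining downward from q reaches: b, e, c, m, n, f.
Strictly between h and q are those in both lists: m, n — 2 elements.

2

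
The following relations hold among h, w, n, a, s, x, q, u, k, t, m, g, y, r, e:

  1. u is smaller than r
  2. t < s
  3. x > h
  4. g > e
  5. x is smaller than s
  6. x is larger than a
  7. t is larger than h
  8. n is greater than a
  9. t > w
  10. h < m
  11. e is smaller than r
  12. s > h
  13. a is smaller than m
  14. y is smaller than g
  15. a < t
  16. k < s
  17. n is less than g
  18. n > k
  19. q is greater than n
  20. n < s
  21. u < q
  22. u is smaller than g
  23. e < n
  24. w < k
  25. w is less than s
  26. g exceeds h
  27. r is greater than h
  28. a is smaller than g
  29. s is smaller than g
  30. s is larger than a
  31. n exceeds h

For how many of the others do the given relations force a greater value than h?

Directly above h: x, n, t, s, r, m, g.
One step further: q (8 so far).
No other element is forced above h by the given relations, so the count is 8.

8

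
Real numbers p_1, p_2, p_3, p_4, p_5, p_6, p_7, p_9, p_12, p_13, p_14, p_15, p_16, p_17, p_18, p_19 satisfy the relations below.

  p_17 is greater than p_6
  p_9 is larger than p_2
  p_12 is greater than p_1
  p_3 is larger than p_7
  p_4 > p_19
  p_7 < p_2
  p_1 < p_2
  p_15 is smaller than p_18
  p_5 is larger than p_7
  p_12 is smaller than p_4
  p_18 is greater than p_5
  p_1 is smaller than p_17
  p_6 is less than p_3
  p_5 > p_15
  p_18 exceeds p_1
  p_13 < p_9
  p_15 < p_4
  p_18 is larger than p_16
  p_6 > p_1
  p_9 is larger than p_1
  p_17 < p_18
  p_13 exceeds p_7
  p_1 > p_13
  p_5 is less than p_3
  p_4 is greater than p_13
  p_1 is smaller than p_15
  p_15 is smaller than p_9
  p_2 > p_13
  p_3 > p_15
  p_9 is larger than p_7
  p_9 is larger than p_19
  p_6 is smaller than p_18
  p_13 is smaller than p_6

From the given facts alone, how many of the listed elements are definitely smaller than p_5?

4

The elements the relations force below p_5 are p_7, p_13, p_1, p_15 — no chain reaches any other.
That is 4.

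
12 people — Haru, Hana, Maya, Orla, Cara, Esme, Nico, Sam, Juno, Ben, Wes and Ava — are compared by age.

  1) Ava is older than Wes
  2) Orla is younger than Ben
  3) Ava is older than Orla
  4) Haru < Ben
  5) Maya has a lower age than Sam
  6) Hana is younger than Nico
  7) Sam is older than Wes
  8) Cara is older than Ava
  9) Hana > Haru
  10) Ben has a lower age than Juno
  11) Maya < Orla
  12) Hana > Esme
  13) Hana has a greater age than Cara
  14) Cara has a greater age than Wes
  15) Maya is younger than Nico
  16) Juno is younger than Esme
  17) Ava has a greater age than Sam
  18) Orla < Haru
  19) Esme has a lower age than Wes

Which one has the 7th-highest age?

Esme

The consecutive relations fix a unique order: Maya < Orla < Haru < Ben < Juno < Esme < Wes < Sam < Ava < Cara < Hana < Nico.
Counting 7 from the largest end gives Esme.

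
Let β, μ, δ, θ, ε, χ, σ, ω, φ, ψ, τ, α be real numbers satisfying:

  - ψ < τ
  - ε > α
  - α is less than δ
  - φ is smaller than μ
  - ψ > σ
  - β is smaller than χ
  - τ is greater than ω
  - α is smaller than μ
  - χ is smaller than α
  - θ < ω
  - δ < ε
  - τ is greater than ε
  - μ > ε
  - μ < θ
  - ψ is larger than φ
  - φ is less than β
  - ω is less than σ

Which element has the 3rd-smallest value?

χ

The consecutive relations fix a unique order: φ < β < χ < α < δ < ε < μ < θ < ω < σ < ψ < τ.
The 3rd smallest is χ.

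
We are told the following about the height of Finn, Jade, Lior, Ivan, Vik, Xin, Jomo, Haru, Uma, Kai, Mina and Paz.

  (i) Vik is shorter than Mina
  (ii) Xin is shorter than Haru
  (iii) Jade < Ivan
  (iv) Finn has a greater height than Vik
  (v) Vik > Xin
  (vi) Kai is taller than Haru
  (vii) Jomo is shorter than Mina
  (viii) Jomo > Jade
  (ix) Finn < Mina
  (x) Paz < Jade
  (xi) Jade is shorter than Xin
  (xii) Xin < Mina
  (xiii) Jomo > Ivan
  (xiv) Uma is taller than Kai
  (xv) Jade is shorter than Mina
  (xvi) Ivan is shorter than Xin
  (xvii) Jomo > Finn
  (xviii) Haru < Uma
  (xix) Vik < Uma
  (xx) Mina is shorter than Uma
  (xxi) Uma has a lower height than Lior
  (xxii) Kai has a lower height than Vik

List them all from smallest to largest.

The consecutive links are each given: Paz < Jade; Jade < Ivan; Ivan < Xin; Xin < Haru; Haru < Kai; Kai < Vik; Vik < Finn; Finn < Jomo; Jomo < Mina; Mina < Uma; Uma < Lior.

Paz < Jade < Ivan < Xin < Haru < Kai < Vik < Finn < Jomo < Mina < Uma < Lior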